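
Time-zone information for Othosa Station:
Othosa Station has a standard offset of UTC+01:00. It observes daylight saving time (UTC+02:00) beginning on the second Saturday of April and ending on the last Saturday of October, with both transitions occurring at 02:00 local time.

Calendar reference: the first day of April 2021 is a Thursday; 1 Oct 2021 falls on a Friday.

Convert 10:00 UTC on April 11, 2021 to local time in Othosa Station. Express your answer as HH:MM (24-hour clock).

1 April 2021 is a Thursday, so the first Saturday is April 3 and the second is April 10.
1 October 2021 is a Friday, so Saturdays fall on 2, 9, 16, 23, 30; the last is October 30.
At the standard offset (UTC+01:00), 10:00 UTC + 1h = 11:00 Othosa Station standard time.
Daylight saving runs 10 April – 30 October; the standard-time date in Othosa Station, April 11, 2021, is inside that window, so Othosa Station is at UTC+02:00.
10:00 UTC + 2h = 12:00 local.

12:00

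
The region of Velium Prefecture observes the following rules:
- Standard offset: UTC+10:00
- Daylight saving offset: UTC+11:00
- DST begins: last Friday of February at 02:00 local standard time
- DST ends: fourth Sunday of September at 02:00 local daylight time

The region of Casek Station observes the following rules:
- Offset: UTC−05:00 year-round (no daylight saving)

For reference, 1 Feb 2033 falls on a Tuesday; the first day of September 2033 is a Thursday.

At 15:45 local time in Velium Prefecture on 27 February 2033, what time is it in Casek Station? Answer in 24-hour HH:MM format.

1 February 2033 is a Tuesday, so Fridays fall on 4, 11, 18, 25; the last is February 25.
1 September 2033 is a Thursday, so the first Sunday is September 4 and the fourth is September 25.
27 February 2033 falls between 25 February and 25 September, so daylight saving is in effect and Velium Prefecture is at UTC+11:00.
15:45 Velium Prefecture − 11h = 04:45 UTC.
Casek Station has no daylight saving, so its offset is UTC−05:00 year-round.
04:45 UTC − 5h = 23:45 Casek Station (rolling into the previous day, 26 February 2033).

23:45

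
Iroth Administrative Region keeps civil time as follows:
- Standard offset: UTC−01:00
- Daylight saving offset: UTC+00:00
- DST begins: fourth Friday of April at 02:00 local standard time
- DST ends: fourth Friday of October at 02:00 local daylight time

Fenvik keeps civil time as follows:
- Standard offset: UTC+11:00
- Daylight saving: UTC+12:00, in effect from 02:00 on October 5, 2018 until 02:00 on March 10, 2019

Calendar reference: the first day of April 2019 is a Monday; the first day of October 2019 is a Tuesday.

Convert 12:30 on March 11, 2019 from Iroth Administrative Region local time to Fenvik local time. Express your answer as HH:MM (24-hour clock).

00:30

1 April 2019 is a Monday, so the first Friday is April 5 and the fourth is April 26.
1 October 2019 is a Tuesday, so the first Friday is October 4 and the fourth is October 25.
March 11, 2019 does not fall between 26 April and 25 October, so daylight saving is not in effect and Iroth Administrative Region is at UTC−01:00.
12:30 Iroth Administrative Region + 1h = 13:30 UTC.
At the standard offset (UTC+11:00), 13:30 UTC + 11h = 00:30 Fenvik standard time (rolling into the next day, 12 March 2019).
The standard-time date in Fenvik, March 12, 2019, does not fall between 5 October 2018 and 10 March 2019, so daylight saving is not in effect and Fenvik is at UTC+11:00.
13:30 UTC + 11h = 00:30 Fenvik (rolling into the next day, 12 March 2019).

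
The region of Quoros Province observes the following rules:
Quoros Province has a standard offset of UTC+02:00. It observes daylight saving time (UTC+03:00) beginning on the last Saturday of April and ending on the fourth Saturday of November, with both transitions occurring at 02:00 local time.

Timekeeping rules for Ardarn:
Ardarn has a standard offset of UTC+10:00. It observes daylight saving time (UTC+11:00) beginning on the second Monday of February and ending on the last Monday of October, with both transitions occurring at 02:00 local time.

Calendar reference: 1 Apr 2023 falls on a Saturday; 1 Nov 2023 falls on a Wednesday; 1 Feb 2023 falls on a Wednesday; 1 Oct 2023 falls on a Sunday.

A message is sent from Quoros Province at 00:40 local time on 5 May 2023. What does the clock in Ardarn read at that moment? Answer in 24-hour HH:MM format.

1 April 2023 is a Saturday, so Saturdays fall on 1, 8, 15, 22, 29; the last is April 29.
1 November 2023 is a Wednesday, so the first Saturday is November 4 and the fourth is November 25.
5 May 2023 lies within the daylight-saving period (29 April – 25 November), so Quoros Province is on daylight time, UTC+03:00.
00:40 Quoros Province − 3h = 21:40 UTC (rolling into the previous day, 4 May 2023).
1 February 2023 is a Wednesday, so the first Monday is February 6 and the second is February 13.
1 October 2023 is a Sunday, so Mondays fall on 2, 9, 16, 23, 30; the last is October 30.
At the standard offset (UTC+10:00), 21:40 UTC + 10h = 07:40 Ardarn standard time (rolling into the next day, 5 May 2023).
Daylight saving runs 13 February – 30 October; the standard-time date in Ardarn, 5 May 2023, is inside that window, so Ardarn is at UTC+11:00.
21:40 UTC + 11h = 08:40 Ardarn (rolling into the next day, 5 May 2023).

08:40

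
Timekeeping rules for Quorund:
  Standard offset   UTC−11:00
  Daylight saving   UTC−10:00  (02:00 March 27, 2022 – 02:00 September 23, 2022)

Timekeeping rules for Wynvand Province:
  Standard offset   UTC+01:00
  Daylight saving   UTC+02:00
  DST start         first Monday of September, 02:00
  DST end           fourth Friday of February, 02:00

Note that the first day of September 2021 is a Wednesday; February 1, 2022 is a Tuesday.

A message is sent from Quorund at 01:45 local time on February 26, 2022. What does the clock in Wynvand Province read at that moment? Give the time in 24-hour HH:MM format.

13:45

February 26, 2022 does not fall between 27 March and 23 September, so daylight saving is not in effect and Quorund is at UTC−11:00.
01:45 Quorund + 11h = 12:45 UTC.
1 September 2021 is a Wednesday, so the first Monday is September 6.
1 February 2022 is a Tuesday, so the first Friday is February 4 and the fourth is February 25.
At the standard offset (UTC+01:00), 12:45 UTC + 1h = 13:45 Wynvand Province standard time.
The standard-time date in Wynvand Province, February 26, 2022, is outside the daylight-saving period (6 September 2021 – 25 February 2022), so Wynvand Province is on standard time, UTC+01:00.
12:45 UTC + 1h = 13:45 Wynvand Province.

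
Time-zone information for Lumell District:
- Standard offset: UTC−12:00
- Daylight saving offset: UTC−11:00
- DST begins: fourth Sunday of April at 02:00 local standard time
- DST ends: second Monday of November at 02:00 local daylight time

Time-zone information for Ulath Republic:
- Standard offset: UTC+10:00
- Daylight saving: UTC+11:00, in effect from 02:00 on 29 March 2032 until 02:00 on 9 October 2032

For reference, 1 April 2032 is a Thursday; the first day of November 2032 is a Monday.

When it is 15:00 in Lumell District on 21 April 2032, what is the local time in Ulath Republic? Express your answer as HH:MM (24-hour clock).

1 April 2032 is a Thursday, so the first Sunday is April 4 and the fourth is April 25.
1 November 2032 is a Monday, so the first Monday is November 1 and the second is November 8.
21 April 2032 is outside the daylight-saving period (25 April – 8 November), so Lumell District is on standard time, UTC−12:00.
15:00 Lumell District + 12h = 03:00 UTC (rolling into the next day, 22 April 2032).
At the standard offset (UTC+10:00), 03:00 UTC + 10h = 13:00 Ulath Republic standard time.
Daylight saving runs 29 March – 9 October; the standard-time date in Ulath Republic, 22 April 2032, is inside that window, so Ulath Republic is at UTC+11:00.
03:00 UTC + 11h = 14:00 Ulath Republic.

14:00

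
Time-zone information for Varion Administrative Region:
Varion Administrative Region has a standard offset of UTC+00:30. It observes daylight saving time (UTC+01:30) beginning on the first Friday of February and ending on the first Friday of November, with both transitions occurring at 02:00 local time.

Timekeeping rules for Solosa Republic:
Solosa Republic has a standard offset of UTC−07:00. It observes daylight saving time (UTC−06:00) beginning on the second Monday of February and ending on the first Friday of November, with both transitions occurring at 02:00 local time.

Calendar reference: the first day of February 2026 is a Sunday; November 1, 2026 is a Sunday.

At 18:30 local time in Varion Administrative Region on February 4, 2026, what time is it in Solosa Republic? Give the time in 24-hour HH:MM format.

11:00

1 February 2026 is a Sunday, so the first Friday is February 6.
1 November 2026 is a Sunday, so the first Friday is November 6.
February 4, 2026 does not fall between 6 February and 6 November, so daylight saving is not in effect and Varion Administrative Region is at UTC+00:30.
18:30 Varion Administrative Region − 0h30m = 18:00 UTC.
1 February 2026 is a Sunday, so the first Monday is February 2 and the second is February 9.
1 November 2026 is a Sunday, so the first Friday is November 6.
At the standard offset (UTC−07:00), 18:00 UTC − 7h = 11:00 Solosa Republic standard time.
Daylight saving runs 9 February – 6 November; the standard-time date in Solosa Republic, February 4, 2026, is outside that window, so Solosa Republic is on standard time at UTC−07:00.
18:00 UTC − 7h = 11:00 Solosa Republic.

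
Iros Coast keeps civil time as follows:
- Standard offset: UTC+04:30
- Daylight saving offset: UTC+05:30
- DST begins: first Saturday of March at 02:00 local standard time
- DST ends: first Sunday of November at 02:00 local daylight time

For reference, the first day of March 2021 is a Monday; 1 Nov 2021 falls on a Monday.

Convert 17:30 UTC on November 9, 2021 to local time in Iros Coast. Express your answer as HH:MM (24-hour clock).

22:00

1 March 2021 is a Monday, so the first Saturday is March 6.
1 November 2021 is a Monday, so the first Sunday is November 7.
At the standard offset (UTC+04:30), 17:30 UTC + 4h30m = 22:00 Iros Coast standard time.
Daylight saving runs 6 March – 7 November; the standard-time date in Iros Coast, November 9, 2021, is outside that window, so Iros Coast is on standard time at UTC+04:30.
17:30 UTC + 4h30m = 22:00 local.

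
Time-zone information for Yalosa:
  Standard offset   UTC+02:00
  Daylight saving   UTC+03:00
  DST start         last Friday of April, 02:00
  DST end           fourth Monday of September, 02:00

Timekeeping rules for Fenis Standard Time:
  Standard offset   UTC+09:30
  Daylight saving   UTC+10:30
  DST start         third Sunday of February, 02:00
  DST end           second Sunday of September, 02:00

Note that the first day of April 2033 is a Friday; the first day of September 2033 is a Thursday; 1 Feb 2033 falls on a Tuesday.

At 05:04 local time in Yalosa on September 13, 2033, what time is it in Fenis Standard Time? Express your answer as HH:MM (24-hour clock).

1 April 2033 is a Friday, so Fridays fall on 1, 8, 15, 22, 29; the last is April 29.
1 September 2033 is a Thursday, so the first Monday is September 5 and the fourth is September 26.
September 13, 2033 lies within the daylight-saving period (29 April – 26 September), so Yalosa is on daylight time, UTC+03:00.
05:04 Yalosa − 3h = 02:04 UTC.
1 February 2033 is a Tuesday, so the first Sunday is February 6 and the third is February 20.
1 September 2033 is a Thursday, so the first Sunday is September 4 and the second is September 11.
At the standard offset (UTC+09:30), 02:04 UTC + 9h30m = 11:34 Fenis Standard Time standard time.
The standard-time date in Fenis Standard Time, September 13, 2033, does not fall between 20 February and 11 September, so daylight saving is not in effect and Fenis Standard Time is at UTC+09:30.
02:04 UTC + 9h30m = 11:34 Fenis Standard Time.

11:34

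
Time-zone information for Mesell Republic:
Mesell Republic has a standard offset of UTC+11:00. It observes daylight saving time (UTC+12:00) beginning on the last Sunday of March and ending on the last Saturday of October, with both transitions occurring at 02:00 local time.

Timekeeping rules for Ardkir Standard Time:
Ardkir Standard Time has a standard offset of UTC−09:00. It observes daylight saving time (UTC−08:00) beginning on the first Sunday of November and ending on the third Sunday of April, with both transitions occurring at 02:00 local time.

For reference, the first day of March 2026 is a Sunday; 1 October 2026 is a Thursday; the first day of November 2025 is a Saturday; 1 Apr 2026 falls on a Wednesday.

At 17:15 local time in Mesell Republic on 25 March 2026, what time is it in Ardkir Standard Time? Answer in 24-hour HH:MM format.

1 March 2026 is a Sunday, so Sundays fall on 1, 8, 15, 22, 29; the last is March 29.
1 October 2026 is a Thursday, so Saturdays fall on 3, 10, 17, 24, 31; the last is October 31.
25 March 2026 does not fall between 29 March and 31 October, so daylight saving is not in effect and Mesell Republic is at UTC+11:00.
17:15 Mesell Republic − 11h = 06:15 UTC.
1 November 2025 is a Saturday, so the first Sunday is November 2.
1 April 2026 is a Wednesday, so the first Sunday is April 5 and the third is April 19.
At the standard offset (UTC−09:00), 06:15 UTC − 9h = 21:15 Ardkir Standard Time standard time (rolling into the previous day, 24 March 2026).
The standard-time date in Ardkir Standard Time, 24 March 2026, lies within the daylight-saving period (2 November 2025 – 19 April 2026), so Ardkir Standard Time is on daylight time, UTC−08:00.
06:15 UTC − 8h = 22:15 Ardkir Standard Time (rolling into the previous day, 24 March 2026).

22:15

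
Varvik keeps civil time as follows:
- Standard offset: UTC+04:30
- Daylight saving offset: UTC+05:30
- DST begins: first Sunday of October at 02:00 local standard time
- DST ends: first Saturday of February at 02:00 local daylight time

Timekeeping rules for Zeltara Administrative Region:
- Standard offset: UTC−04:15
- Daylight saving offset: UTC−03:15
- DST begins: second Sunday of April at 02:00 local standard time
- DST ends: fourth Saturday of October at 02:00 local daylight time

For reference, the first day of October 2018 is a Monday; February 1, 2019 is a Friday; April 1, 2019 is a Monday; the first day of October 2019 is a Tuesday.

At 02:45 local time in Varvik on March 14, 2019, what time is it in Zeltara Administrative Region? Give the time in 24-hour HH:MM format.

18:00

1 October 2018 is a Monday, so the first Sunday is October 7.
1 February 2019 is a Friday, so the first Saturday is February 2.
March 14, 2019 is outside the daylight-saving period (7 October 2018 – 2 February 2019), so Varvik is on standard time, UTC+04:30.
02:45 Varvik − 4h30m = 22:15 UTC (rolling into the previous day, 13 March 2019).
1 April 2019 is a Monday, so the first Sunday is April 7 and the second is April 14.
1 October 2019 is a Tuesday, so the first Saturday is October 5 and the fourth is October 26.
At the standard offset (UTC−04:15), 22:15 UTC − 4h15m = 18:00 Zeltara Administrative Region standard time.
The standard-time date in Zeltara Administrative Region, March 13, 2019, is outside the daylight-saving period (14 April – 26 October), so Zeltara Administrative Region is on standard time, UTC−04:15.
22:15 UTC − 4h15m = 18:00 Zeltara Administrative Region.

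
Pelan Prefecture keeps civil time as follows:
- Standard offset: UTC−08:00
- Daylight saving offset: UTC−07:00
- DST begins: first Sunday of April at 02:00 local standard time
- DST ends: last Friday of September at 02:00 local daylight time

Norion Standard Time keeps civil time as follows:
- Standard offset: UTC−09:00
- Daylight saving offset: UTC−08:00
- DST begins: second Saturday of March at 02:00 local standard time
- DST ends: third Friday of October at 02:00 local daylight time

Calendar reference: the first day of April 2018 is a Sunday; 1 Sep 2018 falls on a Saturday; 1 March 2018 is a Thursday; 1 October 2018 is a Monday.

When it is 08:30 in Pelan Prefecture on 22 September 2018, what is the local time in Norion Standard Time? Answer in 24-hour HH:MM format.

07:30

1 April 2018 is a Sunday, so the first Sunday is April 1.
1 September 2018 is a Saturday, so Fridays fall on 7, 14, 21, 28; the last is September 28.
22 September 2018 falls between 1 April and 28 September, so daylight saving is in effect and Pelan Prefecture is at UTC−07:00.
08:30 Pelan Prefecture + 7h = 15:30 UTC.
1 March 2018 is a Thursday, so the first Saturday is March 3 and the second is March 10.
1 October 2018 is a Monday, so the first Friday is October 5 and the third is October 19.
At the standard offset (UTC−09:00), 15:30 UTC − 9h = 06:30 Norion Standard Time standard time.
Daylight saving runs 10 March – 19 October; the standard-time date in Norion Standard Time, 22 September 2018, is inside that window, so Norion Standard Time is at UTC−08:00.
15:30 UTC − 8h = 07:30 Norion Standard Time.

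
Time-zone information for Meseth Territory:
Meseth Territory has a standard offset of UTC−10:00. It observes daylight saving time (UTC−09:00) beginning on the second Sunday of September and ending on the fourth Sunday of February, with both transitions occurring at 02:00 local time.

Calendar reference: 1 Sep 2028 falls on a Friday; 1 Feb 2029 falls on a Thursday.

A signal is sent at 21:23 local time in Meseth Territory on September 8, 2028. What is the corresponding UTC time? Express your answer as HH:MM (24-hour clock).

07:23

1 September 2028 is a Friday, so the first Sunday is September 3 and the second is September 10.
1 February 2029 is a Thursday, so the first Sunday is February 4 and the fourth is February 25.
Daylight saving runs 10 September 2028 – 25 February 2029; September 8, 2028 is outside that window, so Meseth Territory is on standard time at UTC−10:00.
21:23 local + 10h = 07:23 UTC (rolling into the next day, 9 September 2028).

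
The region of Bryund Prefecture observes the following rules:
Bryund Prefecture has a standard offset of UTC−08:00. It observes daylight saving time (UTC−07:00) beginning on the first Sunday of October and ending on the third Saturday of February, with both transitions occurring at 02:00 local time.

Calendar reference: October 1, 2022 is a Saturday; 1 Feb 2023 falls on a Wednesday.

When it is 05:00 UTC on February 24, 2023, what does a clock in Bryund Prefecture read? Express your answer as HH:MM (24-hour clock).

1 October 2022 is a Saturday, so the first Sunday is October 2.
1 February 2023 is a Wednesday, so the first Saturday is February 4 and the third is February 18.
At the standard offset (UTC−08:00), 05:00 UTC − 8h = 21:00 Bryund Prefecture standard time (rolling into the previous day, 23 February 2023).
Daylight saving runs 2 October 2022 – 18 February 2023; the standard-time date in Bryund Prefecture, February 23, 2023, is outside that window, so Bryund Prefecture is on standard time at UTC−08:00.
05:00 UTC − 8h = 21:00 local (rolling into the previous day, 23 February 2023).

21:00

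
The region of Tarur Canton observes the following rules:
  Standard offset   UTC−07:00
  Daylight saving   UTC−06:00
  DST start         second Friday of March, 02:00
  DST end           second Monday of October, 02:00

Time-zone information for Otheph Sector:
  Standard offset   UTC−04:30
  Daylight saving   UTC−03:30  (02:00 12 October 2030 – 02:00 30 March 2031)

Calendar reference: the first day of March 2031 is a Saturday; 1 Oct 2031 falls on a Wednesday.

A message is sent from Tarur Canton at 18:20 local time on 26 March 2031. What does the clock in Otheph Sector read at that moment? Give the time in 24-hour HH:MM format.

1 March 2031 is a Saturday, so the first Friday is March 7 and the second is March 14.
1 October 2031 is a Wednesday, so the first Monday is October 6 and the second is October 13.
26 March 2031 falls between 14 March and 13 October, so daylight saving is in effect and Tarur Canton is at UTC−06:00.
18:20 Tarur Canton + 6h = 00:20 UTC (rolling into the next day, 27 March 2031).
At the standard offset (UTC−04:30), 00:20 UTC − 4h30m = 19:50 Otheph Sector standard time (rolling into the previous day, 26 March 2031).
The standard-time date in Otheph Sector, 26 March 2031, falls between 12 October 2030 and 30 March 2031, so daylight saving is in effect and Otheph Sector is at UTC−03:30.
00:20 UTC − 3h30m = 20:50 Otheph Sector (rolling into the previous day, 26 March 2031).

20:50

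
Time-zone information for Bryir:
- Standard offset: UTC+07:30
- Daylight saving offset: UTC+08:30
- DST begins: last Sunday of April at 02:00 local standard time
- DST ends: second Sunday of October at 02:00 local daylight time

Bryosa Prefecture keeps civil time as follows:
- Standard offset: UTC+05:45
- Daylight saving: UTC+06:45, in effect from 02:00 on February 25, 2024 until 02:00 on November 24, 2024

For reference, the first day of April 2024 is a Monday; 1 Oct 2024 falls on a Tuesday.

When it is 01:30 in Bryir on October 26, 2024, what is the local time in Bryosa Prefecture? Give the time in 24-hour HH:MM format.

1 April 2024 is a Monday, so Sundays fall on 7, 14, 21, 28; the last is April 28.
1 October 2024 is a Tuesday, so the first Sunday is October 6 and the second is October 13.
Daylight saving runs 28 April – 13 October; October 26, 2024 is outside that window, so Bryir is on standard time at UTC+07:30.
01:30 Bryir − 7h30m = 18:00 UTC (rolling into the previous day, 25 October 2024).
At the standard offset (UTC+05:45), 18:00 UTC + 5h45m = 23:45 Bryosa Prefecture standard time.
Daylight saving runs 25 February – 24 November; the standard-time date in Bryosa Prefecture, October 25, 2024, is inside that window, so Bryosa Prefecture is at UTC+06:45.
18:00 UTC + 6h45m = 00:45 Bryosa Prefecture (rolling into the next day, 26 October 2024).

00:45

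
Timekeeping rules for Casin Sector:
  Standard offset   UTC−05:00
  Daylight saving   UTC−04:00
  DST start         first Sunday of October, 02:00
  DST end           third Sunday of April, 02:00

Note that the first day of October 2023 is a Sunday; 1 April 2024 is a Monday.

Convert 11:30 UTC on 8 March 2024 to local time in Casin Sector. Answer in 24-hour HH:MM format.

07:30

1 October 2023 is a Sunday, so the first Sunday is October 1.
1 April 2024 is a Monday, so the first Sunday is April 7 and the third is April 21.
At the standard offset (UTC−05:00), 11:30 UTC − 5h = 06:30 Casin Sector standard time.
Daylight saving runs 1 October 2023 – 21 April 2024; the standard-time date in Casin Sector, 8 March 2024, is inside that window, so Casin Sector is at UTC−04:00.
11:30 UTC − 4h = 07:30 local.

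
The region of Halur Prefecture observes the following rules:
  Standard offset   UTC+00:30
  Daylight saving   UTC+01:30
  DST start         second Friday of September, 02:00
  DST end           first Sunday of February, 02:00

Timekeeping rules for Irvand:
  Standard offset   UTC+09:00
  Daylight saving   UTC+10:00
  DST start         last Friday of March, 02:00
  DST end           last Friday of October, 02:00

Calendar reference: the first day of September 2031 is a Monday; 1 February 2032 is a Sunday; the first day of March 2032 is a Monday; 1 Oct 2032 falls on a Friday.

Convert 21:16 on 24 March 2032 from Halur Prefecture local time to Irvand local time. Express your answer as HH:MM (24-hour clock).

05:46

1 September 2031 is a Monday, so the first Friday is September 5 and the second is September 12.
1 February 2032 is a Sunday, so the first Sunday is February 1.
24 March 2032 does not fall between 12 September 2031 and 1 February 2032, so daylight saving is not in effect and Halur Prefecture is at UTC+00:30.
21:16 Halur Prefecture − 0h30m = 20:46 UTC.
1 March 2032 is a Monday, so Fridays fall on 5, 12, 19, 26; the last is March 26.
1 October 2032 is a Friday, so Fridays fall on 1, 8, 15, 22, 29; the last is October 29.
At the standard offset (UTC+09:00), 20:46 UTC + 9h = 05:46 Irvand standard time (rolling into the next day, 25 March 2032).
The standard-time date in Irvand, 25 March 2032, does not fall between 26 March and 29 October, so daylight saving is not in effect and Irvand is at UTC+09:00.
20:46 UTC + 9h = 05:46 Irvand (rolling into the next day, 25 March 2032).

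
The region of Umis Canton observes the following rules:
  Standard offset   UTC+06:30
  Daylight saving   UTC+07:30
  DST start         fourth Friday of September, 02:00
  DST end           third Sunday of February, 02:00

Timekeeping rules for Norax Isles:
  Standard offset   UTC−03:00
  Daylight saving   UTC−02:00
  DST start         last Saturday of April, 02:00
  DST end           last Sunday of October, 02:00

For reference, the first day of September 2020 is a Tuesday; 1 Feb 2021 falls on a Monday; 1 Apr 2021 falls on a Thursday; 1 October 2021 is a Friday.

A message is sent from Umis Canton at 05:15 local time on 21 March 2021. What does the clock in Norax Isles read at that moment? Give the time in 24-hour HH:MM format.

1 September 2020 is a Tuesday, so the first Friday is September 4 and the fourth is September 25.
1 February 2021 is a Monday, so the first Sunday is February 7 and the third is February 21.
21 March 2021 does not fall between 25 September 2020 and 21 February 2021, so daylight saving is not in effect and Umis Canton is at UTC+06:30.
05:15 Umis Canton − 6h30m = 22:45 UTC (rolling into the previous day, 20 March 2021).
1 April 2021 is a Thursday, so Saturdays fall on 3, 10, 17, 24; the last is April 24.
1 October 2021 is a Friday, so Sundays fall on 3, 10, 17, 24, 31; the last is October 31.
At the standard offset (UTC−03:00), 22:45 UTC − 3h = 19:45 Norax Isles standard time.
The standard-time date in Norax Isles, 20 March 2021, does not fall between 24 April and 31 October, so daylight saving is not in effect and Norax Isles is at UTC−03:00.
22:45 UTC − 3h = 19:45 Norax Isles.

19:45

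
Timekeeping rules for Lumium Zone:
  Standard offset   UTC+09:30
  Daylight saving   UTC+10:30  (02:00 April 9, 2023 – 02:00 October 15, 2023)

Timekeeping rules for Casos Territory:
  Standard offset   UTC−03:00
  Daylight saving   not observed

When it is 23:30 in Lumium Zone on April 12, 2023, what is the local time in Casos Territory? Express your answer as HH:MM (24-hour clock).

April 12, 2023 lies within the daylight-saving period (9 April – 15 October), so Lumium Zone is on daylight time, UTC+10:30.
23:30 Lumium Zone − 10h30m = 13:00 UTC.
Casos Territory has no daylight saving, so its offset is UTC−03:00 year-round.
13:00 UTC − 3h = 10:00 Casos Territory.

10:00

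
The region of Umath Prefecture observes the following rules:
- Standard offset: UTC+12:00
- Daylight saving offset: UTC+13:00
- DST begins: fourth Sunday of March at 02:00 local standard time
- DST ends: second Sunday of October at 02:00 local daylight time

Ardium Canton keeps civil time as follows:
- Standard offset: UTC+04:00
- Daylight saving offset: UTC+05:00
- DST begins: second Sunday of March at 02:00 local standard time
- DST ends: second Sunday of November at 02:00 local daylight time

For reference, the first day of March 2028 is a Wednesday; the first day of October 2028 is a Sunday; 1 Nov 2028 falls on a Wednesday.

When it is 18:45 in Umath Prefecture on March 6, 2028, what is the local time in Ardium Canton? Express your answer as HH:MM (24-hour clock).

10:45

1 March 2028 is a Wednesday, so the first Sunday is March 5 and the fourth is March 26.
1 October 2028 is a Sunday, so the first Sunday is October 1 and the second is October 8.
March 6, 2028 is outside the daylight-saving period (26 March – 8 October), so Umath Prefecture is on standard time, UTC+12:00.
18:45 Umath Prefecture − 12h = 06:45 UTC.
1 March 2028 is a Wednesday, so the first Sunday is March 5 and the second is March 12.
1 November 2028 is a Wednesday, so the first Sunday is November 5 and the second is November 12.
At the standard offset (UTC+04:00), 06:45 UTC + 4h = 10:45 Ardium Canton standard time.
The standard-time date in Ardium Canton, March 6, 2028, does not fall between 12 March and 12 November, so daylight saving is not in effect and Ardium Canton is at UTC+04:00.
06:45 UTC + 4h = 10:45 Ardium Canton.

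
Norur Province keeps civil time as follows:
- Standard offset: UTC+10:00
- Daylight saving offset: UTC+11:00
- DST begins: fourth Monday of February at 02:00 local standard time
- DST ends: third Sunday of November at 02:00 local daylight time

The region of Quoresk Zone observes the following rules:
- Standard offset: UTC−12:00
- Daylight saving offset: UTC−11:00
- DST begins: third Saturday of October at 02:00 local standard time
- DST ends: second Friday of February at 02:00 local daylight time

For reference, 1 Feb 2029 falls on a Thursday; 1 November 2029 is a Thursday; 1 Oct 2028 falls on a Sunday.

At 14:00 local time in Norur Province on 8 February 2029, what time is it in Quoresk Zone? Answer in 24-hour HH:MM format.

1 February 2029 is a Thursday, so the first Monday is February 5 and the fourth is February 26.
1 November 2029 is a Thursday, so the first Sunday is November 4 and the third is November 18.
8 February 2029 does not fall between 26 February and 18 November, so daylight saving is not in effect and Norur Province is at UTC+10:00.
14:00 Norur Province − 10h = 04:00 UTC.
1 October 2028 is a Sunday, so the first Saturday is October 7 and the third is October 21.
1 February 2029 is a Thursday, so the first Friday is February 2 and the second is February 9.
At the standard offset (UTC−12:00), 04:00 UTC − 12h = 16:00 Quoresk Zone standard time (rolling into the previous day, 7 February 2029).
The standard-time date in Quoresk Zone, 7 February 2029, falls between 21 October 2028 and 9 February 2029, so daylight saving is in effect and Quoresk Zone is at UTC−11:00.
04:00 UTC − 11h = 17:00 Quoresk Zone (rolling into the previous day, 7 February 2029).

17:00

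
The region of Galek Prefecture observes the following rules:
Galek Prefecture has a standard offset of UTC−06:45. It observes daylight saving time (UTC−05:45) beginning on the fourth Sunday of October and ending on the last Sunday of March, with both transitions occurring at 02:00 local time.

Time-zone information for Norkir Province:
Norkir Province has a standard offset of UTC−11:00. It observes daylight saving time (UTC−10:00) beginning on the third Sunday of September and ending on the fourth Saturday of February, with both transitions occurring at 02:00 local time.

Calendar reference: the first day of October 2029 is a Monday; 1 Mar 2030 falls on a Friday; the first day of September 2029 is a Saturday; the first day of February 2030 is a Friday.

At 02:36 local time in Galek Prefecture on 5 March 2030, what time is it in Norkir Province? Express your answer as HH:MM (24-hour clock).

21:21

1 October 2029 is a Monday, so the first Sunday is October 7 and the fourth is October 28.
1 March 2030 is a Friday, so Sundays fall on 3, 10, 17, 24, 31; the last is March 31.
Daylight saving runs 28 October 2029 – 31 March 2030; 5 March 2030 is inside that window, so Galek Prefecture is at UTC−05:45.
02:36 Galek Prefecture + 5h45m = 08:21 UTC.
1 September 2029 is a Saturday, so the first Sunday is September 2 and the third is September 16.
1 February 2030 is a Friday, so the first Saturday is February 2 and the fourth is February 23.
At the standard offset (UTC−11:00), 08:21 UTC − 11h = 21:21 Norkir Province standard time (rolling into the previous day, 4 March 2030).
The standard-time date in Norkir Province, 4 March 2030, does not fall between 16 September 2029 and 23 February 2030, so daylight saving is not in effect and Norkir Province is at UTC−11:00.
08:21 UTC − 11h = 21:21 Norkir Province (rolling into the previous day, 4 March 2030).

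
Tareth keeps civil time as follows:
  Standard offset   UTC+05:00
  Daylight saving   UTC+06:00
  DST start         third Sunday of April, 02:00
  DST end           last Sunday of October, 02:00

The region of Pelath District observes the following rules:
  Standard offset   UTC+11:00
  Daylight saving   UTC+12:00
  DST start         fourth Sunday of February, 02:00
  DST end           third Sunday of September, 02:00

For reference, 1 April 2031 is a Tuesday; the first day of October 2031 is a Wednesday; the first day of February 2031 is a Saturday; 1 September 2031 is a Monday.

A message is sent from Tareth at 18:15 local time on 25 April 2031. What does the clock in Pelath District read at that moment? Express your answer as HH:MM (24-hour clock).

00:15

1 April 2031 is a Tuesday, so the first Sunday is April 6 and the third is April 20.
1 October 2031 is a Wednesday, so Sundays fall on 5, 12, 19, 26; the last is October 26.
Daylight saving runs 20 April – 26 October; 25 April 2031 is inside that window, so Tareth is at UTC+06:00.
18:15 Tareth − 6h = 12:15 UTC.
1 February 2031 is a Saturday, so the first Sunday is February 2 and the fourth is February 23.
1 September 2031 is a Monday, so the first Sunday is September 7 and the third is September 21.
At the standard offset (UTC+11:00), 12:15 UTC + 11h = 23:15 Pelath District standard time.
The standard-time date in Pelath District, 25 April 2031, lies within the daylight-saving period (23 February – 21 September), so Pelath District is on daylight time, UTC+12:00.
12:15 UTC + 12h = 00:15 Pelath District (rolling into the next day, 26 April 2031).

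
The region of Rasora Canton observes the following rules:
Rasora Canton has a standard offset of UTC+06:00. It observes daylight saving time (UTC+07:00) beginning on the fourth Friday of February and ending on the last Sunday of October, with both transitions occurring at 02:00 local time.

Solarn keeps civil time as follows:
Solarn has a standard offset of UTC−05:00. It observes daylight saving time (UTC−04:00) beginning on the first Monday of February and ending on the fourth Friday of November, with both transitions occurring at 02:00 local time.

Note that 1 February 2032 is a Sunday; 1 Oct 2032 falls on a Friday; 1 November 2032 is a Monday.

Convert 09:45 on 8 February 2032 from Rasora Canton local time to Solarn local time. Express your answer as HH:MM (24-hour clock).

23:45

1 February 2032 is a Sunday, so the first Friday is February 6 and the fourth is February 27.
1 October 2032 is a Friday, so Sundays fall on 3, 10, 17, 24, 31; the last is October 31.
8 February 2032 is outside the daylight-saving period (27 February – 31 October), so Rasora Canton is on standard time, UTC+06:00.
09:45 Rasora Canton − 6h = 03:45 UTC.
1 February 2032 is a Sunday, so the first Monday is February 2.
1 November 2032 is a Monday, so the first Friday is November 5 and the fourth is November 26.
At the standard offset (UTC−05:00), 03:45 UTC − 5h = 22:45 Solarn standard time (rolling into the previous day, 7 February 2032).
Daylight saving runs 2 February – 26 November; the standard-time date in Solarn, 7 February 2032, is inside that window, so Solarn is at UTC−04:00.
03:45 UTC − 4h = 23:45 Solarn (rolling into the previous day, 7 February 2032).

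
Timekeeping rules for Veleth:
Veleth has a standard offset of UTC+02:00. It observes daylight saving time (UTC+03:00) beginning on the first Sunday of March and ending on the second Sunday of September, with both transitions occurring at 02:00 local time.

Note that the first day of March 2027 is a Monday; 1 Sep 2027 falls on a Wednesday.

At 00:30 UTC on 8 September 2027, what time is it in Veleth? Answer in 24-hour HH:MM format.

03:30

1 March 2027 is a Monday, so the first Sunday is March 7.
1 September 2027 is a Wednesday, so the first Sunday is September 5 and the second is September 12.
At the standard offset (UTC+02:00), 00:30 UTC + 2h = 02:30 Veleth standard time.
Daylight saving runs 7 March – 12 September; the standard-time date in Veleth, 8 September 2027, is inside that window, so Veleth is at UTC+03:00.
00:30 UTC + 3h = 03:30 local.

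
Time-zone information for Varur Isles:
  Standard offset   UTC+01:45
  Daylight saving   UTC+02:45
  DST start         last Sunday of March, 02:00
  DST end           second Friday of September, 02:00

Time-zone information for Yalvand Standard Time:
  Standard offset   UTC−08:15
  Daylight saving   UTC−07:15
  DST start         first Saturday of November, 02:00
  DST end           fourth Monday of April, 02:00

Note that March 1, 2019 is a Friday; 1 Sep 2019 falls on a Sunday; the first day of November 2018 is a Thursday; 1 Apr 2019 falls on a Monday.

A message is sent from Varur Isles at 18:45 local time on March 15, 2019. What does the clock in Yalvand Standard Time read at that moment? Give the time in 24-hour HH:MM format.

1 March 2019 is a Friday, so Sundays fall on 3, 10, 17, 24, 31; the last is March 31.
1 September 2019 is a Sunday, so the first Friday is September 6 and the second is September 13.
March 15, 2019 does not fall between 31 March and 13 September, so daylight saving is not in effect and Varur Isles is at UTC+01:45.
18:45 Varur Isles − 1h45m = 17:00 UTC.
1 November 2018 is a Thursday, so the first Saturday is November 3.
1 April 2019 is a Monday, so the first Monday is April 1 and the fourth is April 22.
At the standard offset (UTC−08:15), 17:00 UTC − 8h15m = 08:45 Yalvand Standard Time standard time.
Daylight saving runs 3 November 2018 – 22 April 2019; the standard-time date in Yalvand Standard Time, March 15, 2019, is inside that window, so Yalvand Standard Time is at UTC−07:15.
17:00 UTC − 7h15m = 09:45 Yalvand Standard Time.

09:45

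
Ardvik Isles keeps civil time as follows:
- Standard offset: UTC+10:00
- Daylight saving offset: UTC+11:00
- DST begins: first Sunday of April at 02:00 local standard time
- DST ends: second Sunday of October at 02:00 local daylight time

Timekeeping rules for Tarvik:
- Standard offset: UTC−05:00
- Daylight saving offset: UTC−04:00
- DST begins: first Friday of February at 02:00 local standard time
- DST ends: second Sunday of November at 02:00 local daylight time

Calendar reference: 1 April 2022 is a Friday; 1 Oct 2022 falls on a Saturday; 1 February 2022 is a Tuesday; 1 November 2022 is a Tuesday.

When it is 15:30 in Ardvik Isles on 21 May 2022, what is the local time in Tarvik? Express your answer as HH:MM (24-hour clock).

1 April 2022 is a Friday, so the first Sunday is April 3.
1 October 2022 is a Saturday, so the first Sunday is October 2 and the second is October 9.
21 May 2022 falls between 3 April and 9 October, so daylight saving is in effect and Ardvik Isles is at UTC+11:00.
15:30 Ardvik Isles − 11h = 04:30 UTC.
1 February 2022 is a Tuesday, so the first Friday is February 4.
1 November 2022 is a Tuesday, so the first Sunday is November 6 and the second is November 13.
At the standard offset (UTC−05:00), 04:30 UTC − 5h = 23:30 Tarvik standard time (rolling into the previous day, 20 May 2022).
Daylight saving runs 4 February – 13 November; the standard-time date in Tarvik, 20 May 2022, is inside that window, so Tarvik is at UTC−04:00.
04:30 UTC − 4h = 00:30 Tarvik.

00:30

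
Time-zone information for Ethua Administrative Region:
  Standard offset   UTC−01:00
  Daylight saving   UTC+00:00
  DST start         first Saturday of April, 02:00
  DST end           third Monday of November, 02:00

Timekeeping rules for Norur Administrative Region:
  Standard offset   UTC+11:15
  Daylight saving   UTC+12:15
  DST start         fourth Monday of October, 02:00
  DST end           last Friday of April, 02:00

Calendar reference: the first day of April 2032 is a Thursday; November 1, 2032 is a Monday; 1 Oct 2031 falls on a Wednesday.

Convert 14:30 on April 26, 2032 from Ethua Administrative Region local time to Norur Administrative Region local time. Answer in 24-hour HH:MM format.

02:45

1 April 2032 is a Thursday, so the first Saturday is April 3.
1 November 2032 is a Monday, so the first Monday is November 1 and the third is November 15.
April 26, 2032 falls between 3 April and 15 November, so daylight saving is in effect and Ethua Administrative Region is at UTC+00:00.
14:30 Ethua Administrative Region − 0h = 14:30 UTC.
1 October 2031 is a Wednesday, so the first Monday is October 6 and the fourth is October 27.
1 April 2032 is a Thursday, so Fridays fall on 2, 9, 16, 23, 30; the last is April 30.
At the standard offset (UTC+11:15), 14:30 UTC + 11h15m = 01:45 Norur Administrative Region standard time (rolling into the next day, 27 April 2032).
The standard-time date in Norur Administrative Region, April 27, 2032, falls between 27 October 2031 and 30 April 2032, so daylight saving is in effect and Norur Administrative Region is at UTC+12:15.
14:30 UTC + 12h15m = 02:45 Norur Administrative Region (rolling into the next day, 27 April 2032).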